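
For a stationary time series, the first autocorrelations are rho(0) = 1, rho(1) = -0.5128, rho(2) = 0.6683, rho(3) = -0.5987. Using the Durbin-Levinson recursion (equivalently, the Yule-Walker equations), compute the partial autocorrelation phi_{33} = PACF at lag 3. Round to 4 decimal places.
\phi_{33} = -0.3160

The PACF at lag k is phi_{kk}, the last component of the solution
to the Yule-Walker system G_k phi = r_k where
  (G_k)_{ij} = rho(|i - j|), (r_k)_i = rho(i), i,j = 1..k.
Equivalently, Durbin-Levinson gives phi_{kk} iteratively:
  phi_{11} = rho(1)
  phi_{kk} = [rho(k) - sum_{j=1..k-1} phi_{k-1,j} rho(k-j)]
            / [1 - sum_{j=1..k-1} phi_{k-1,j} rho(j)],
  phi_{k,j} = phi_{k-1,j} - phi_{kk} phi_{k-1,k-j},  j = 1..k-1.
Step k = 1:
  phi_11 = rho(1) = -0.5128.
Step k = 2:
  phi_22 = [rho(2) - phi_11 rho(1)] / [1 - phi_11 rho(1)] = [0.6683 - (-0.5128)(-0.5128)] / [1 - (-0.5128)(-0.5128)]
         = 0.40533616 / 0.73703616 = 0.549954.
  Update: phi_21 = phi_11 - phi_22 phi_11 = -0.5128 - (0.549954)(-0.5128) = -0.230783.
Step k = 3:
  phi_33 = [rho(3) - phi_21 rho(2) - phi_22 rho(1)] / [1 - phi_21 rho(1) - phi_22 rho(2)]
    numerator   = -0.5987 - (-0.230783)(0.6683) - (0.549954)(-0.5128) = -0.16245088
    denominator = 1 - (-0.230783)(-0.5128) - (0.549954)(0.6683) = 0.51411982
  phi_33 = -0.16245088 / 0.51411982 = -0.316.
Therefore phi_{33} = -0.3160.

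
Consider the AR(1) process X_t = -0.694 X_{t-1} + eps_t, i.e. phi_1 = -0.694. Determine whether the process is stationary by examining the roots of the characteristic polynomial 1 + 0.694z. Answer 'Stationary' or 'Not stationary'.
\text{Stationary}

The AR(p) characteristic polynomial is P(z) = 1 + 0.694z.
Stationarity requires all roots to lie outside the unit circle, i.e. |z| > 1 for every root.
This is linear in z: 1 + (0.694) z = 0  =>  z = -1/(0.694) = -1.440922,  |z| = 1.440922.
Moduli of all roots: 1.4409.
All moduli strictly greater than 1? Yes.
Verdict: Stationary.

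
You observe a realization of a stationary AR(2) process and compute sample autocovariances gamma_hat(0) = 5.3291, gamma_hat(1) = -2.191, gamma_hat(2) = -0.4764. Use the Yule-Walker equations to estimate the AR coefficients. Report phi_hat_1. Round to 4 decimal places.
\hat\phi_{1} = -0.5390

The Yule-Walker equations for an AR(p) process read, in matrix form,
  Gamma_p phi = r_p,   with   (Gamma_p)_{ij} = gamma(|i - j|),
                       (r_p)_i = gamma(i),   i,j = 1..p.
Substitute the sample gammas (Toeplitz matrix and right-hand side of size 2):
  Gamma_p = [[5.3291, -2.191], [-2.191, 5.3291]]
  r_p     = [-2.191, -0.4764]
Written out:
  5.3291 phi_1 - 2.191 phi_2 = -2.191
  -2.191 phi_1 + 5.3291 phi_2 = -0.4764
Solve by Cramer's rule:
  det = gamma(0)^2 - gamma(1)^2 = (5.3291)^2 - (-2.191)^2 = 28.39930681 - 4.800481 = 23.59882581
  phi_hat_1 = [gamma(1) gamma(0) - gamma(1) gamma(2)] / det = [(-2.191)(5.3291) - (-2.191)(-0.4764)] / 23.59882581 = -12.7198505 / 23.59882581 = -0.539
  phi_hat_2 = [gamma(0) gamma(2) - gamma(1)^2] / det = [(5.3291)(-0.4764) - (-2.191)^2] / 23.59882581 = -7.33926424 / 23.59882581 = -0.311
So phi_hat = [-0.5390, -0.3110].
Therefore phi_hat_1 = -0.5390.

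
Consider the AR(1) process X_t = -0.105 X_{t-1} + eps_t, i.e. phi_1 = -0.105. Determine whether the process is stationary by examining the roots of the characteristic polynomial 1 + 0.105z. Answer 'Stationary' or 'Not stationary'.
\text{Stationary}

The AR(p) characteristic polynomial is P(z) = 1 + 0.105z.
Stationarity requires all roots to lie outside the unit circle, i.e. |z| > 1 for every root.
This is linear in z: 1 + (0.105) z = 0  =>  z = -1/(0.105) = -9.52381,  |z| = 9.52381.
Moduli of all roots: 9.5238.
All moduli strictly greater than 1? Yes.
Verdict: Stationary.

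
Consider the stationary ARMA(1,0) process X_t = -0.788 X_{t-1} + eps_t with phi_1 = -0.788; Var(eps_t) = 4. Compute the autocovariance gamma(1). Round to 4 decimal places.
\gamma(1) = -8.3154

Multiply the model equation by X_{t-k} and take expectations. With theta_0 = psi_0 = 1 and psi_j the MA(infinity) weights, this gives
  gamma(k) - sum_i phi_i gamma(k-i) = c_k,
  c_k = sigma^2 * sum_{j=k..q} theta_j psi_{j-k}   (c_k = 0 for k > q),
using gamma(-m) = gamma(m).
Pure AR (q = 0): c_0 = sigma^2 = 4, c_k = 0 for k >= 1.
Equations for k = 0 and k = 1 (AR order 1):
  gamma(0) = phi_1 gamma(1) + c_0
  gamma(1) = phi_1 gamma(0) + c_1
Substituting the second into the first: gamma(0) (1 - phi_1^2) = c_0 + phi_1 c_1, so
  gamma(0) = c_0 / (1 - phi_1^2) = 4 / (1 - (-0.788)^2) = 4 / 0.379056 = 10.55253.
  gamma(1) = phi_1 gamma(0) = (-0.788)(10.55253) = -8.315394.
Therefore gamma(1) = -8.3154 (to 4 decimal places).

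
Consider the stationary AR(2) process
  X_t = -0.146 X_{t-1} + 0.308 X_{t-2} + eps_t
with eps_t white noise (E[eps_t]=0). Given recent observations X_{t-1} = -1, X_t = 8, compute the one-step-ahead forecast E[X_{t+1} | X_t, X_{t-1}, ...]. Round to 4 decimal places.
E[X_{t+1} \mid \mathcal F_t] = -1.4760

For an AR(p) model X_t = c + sum_i phi_i X_{t-i} + eps_t, the
one-step-ahead conditional mean is
  E[X_{t+1} | X_t, ...] = c + sum_i phi_i X_{t+1-i}.
Substitute known values:
  E[X_{t+1} | ...] = (-0.146) * (8) + (0.308) * (-1)
                   = -1.4760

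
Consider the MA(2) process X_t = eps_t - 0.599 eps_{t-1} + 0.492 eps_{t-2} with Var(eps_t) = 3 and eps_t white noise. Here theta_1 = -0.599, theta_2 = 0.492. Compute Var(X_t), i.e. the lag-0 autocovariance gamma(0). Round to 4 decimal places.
\gamma(0) = 4.8026

For an MA(q) process X_t = eps_t + sum_i theta_i eps_{t-i} with
Var(eps_t) = sigma^2, the variance is
  gamma(0) = sigma^2 * (1 + sum_i theta_i^2).
  sum_i theta_i^2 = (-0.599)^2 + (0.492)^2 = 0.358801 + 0.242064 = 0.600865.
  gamma(0) = 3 * (1 + 0.600865) = 3 * 1.600865 = 4.802595, which rounds to 4.8026.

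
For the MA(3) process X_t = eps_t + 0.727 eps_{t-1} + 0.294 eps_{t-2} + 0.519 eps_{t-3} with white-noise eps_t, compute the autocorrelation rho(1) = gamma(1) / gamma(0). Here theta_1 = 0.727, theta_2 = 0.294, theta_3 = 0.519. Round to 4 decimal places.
\rho(1) = 0.5802

For an MA(q) process with theta_0 = 1, the autocovariance is
  gamma(k) = sigma^2 * sum_{i=0..q-k} theta_i * theta_{i+k},
and rho(k) = gamma(k) / gamma(0). Sigma^2 cancels.
  numerator   = (1)*(0.727) + (0.727)*(0.294) + (0.294)*(0.519) = 1.093324.
  denominator = (1)^2 + (0.727)^2 + (0.294)^2 + (0.519)^2 = 1.884326.
  rho(1) = 1.093324 / 1.884326 = 0.5802.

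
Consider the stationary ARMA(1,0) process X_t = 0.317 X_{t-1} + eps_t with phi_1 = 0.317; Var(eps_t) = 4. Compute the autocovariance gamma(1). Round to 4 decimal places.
\gamma(1) = 1.4097

Multiply the model equation by X_{t-k} and take expectations. With theta_0 = psi_0 = 1 and psi_j the MA(infinity) weights, this gives
  gamma(k) - sum_i phi_i gamma(k-i) = c_k,
  c_k = sigma^2 * sum_{j=k..q} theta_j psi_{j-k}   (c_k = 0 for k > q),
using gamma(-m) = gamma(m).
Pure AR (q = 0): c_0 = sigma^2 = 4, c_k = 0 for k >= 1.
Equations for k = 0 and k = 1 (AR order 1):
  gamma(0) = phi_1 gamma(1) + c_0
  gamma(1) = phi_1 gamma(0) + c_1
Substituting the second into the first: gamma(0) (1 - phi_1^2) = c_0 + phi_1 c_1, so
  gamma(0) = c_0 / (1 - phi_1^2) = 4 / (1 - (0.317)^2) = 4 / 0.899511 = 4.446861.
  gamma(1) = phi_1 gamma(0) = (0.317)(4.446861) = 1.409655.
Therefore gamma(1) = 1.4097 (to 4 decimal places).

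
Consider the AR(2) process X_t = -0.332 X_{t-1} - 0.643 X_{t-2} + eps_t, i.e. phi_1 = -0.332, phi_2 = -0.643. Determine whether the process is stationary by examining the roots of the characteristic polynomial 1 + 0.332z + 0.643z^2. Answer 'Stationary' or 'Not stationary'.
\text{Stationary}

The AR(p) characteristic polynomial is P(z) = 1 + 0.332z + 0.643z^2.
Stationarity requires all roots to lie outside the unit circle, i.e. |z| > 1 for every root.
Set 1 + (0.332) z + (0.643) z^2 = 0, i.e. a z^2 + b z + c = 0 with a = 0.643, b = 0.332, c = 1.
Discriminant D = b^2 - 4ac = (0.332)^2 - 4*(0.643)*1 = 0.110224 - (2.572) = -2.461776.
D < 0, so the roots are the complex-conjugate pair z = (-b +/- i sqrt(-D)) / (2a) = -0.2582 +/- 1.2201i.
For a conjugate pair |z|^2 = z * conj(z) = (product of roots) = c/a = 1/(0.643) = 1.55521, so |z| = sqrt(1.55521) = 1.2471 for both roots.
Moduli of all roots: 1.2471, 1.2471.
All moduli strictly greater than 1? Yes.
Verdict: Stationary.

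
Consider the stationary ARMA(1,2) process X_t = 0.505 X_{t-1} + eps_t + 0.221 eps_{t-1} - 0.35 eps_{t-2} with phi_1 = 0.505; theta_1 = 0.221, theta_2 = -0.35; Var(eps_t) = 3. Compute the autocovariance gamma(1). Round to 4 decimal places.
\gamma(1) = 2.2148

Multiply the model equation by X_{t-k} and take expectations. With theta_0 = psi_0 = 1 and psi_j the MA(infinity) weights, this gives
  gamma(k) - sum_i phi_i gamma(k-i) = c_k,
  c_k = sigma^2 * sum_{j=k..q} theta_j psi_{j-k}   (c_k = 0 for k > q),
using gamma(-m) = gamma(m).
psi-weights needed (psi_j = theta_j + sum_i phi_i psi_{j-i}):
  psi_1 = theta_1 + phi_1 = 0.221 + (0.505) = 0.726
  psi_2 = theta_2 + phi_1 psi_1 = -0.35 + (0.505)(0.726) = 0.01663
Right-hand sides:
  c_0 = sigma^2 (1 + theta_1 psi_1 + theta_2 psi_2) = 3 * (1 + (0.221)(0.726) + (-0.35)(0.01663)) = 3 * 1.154626 = 3.463877
  c_1 = sigma^2 (theta_1 + theta_2 psi_1) = 3 * (0.221 + (-0.35)(0.726)) = -0.0993
  c_2 = sigma^2 theta_2 = 3 * (-0.35) = -1.05
Equations for k = 0 and k = 1 (AR order 1):
  gamma(0) = phi_1 gamma(1) + c_0
  gamma(1) = phi_1 gamma(0) + c_1
Substituting the second into the first: gamma(0) (1 - phi_1^2) = c_0 + phi_1 c_1, so
  gamma(0) = (c_0 + phi_1 c_1) / (1 - phi_1^2) = (3.463877 + (0.505)(-0.0993)) / (1 - (0.505)^2) = 3.41373 / 0.744975 = 4.582342.
  gamma(1) = phi_1 gamma(0) + c_1 = (0.505)(4.582342) + (-0.0993) = 2.214783.
Therefore gamma(1) = 2.2148 (to 4 decimal places).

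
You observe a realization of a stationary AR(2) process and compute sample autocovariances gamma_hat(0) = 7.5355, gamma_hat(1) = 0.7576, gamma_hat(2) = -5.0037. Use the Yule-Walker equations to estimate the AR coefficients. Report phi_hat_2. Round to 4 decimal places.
\hat\phi_{2} = -0.6810

The Yule-Walker equations for an AR(p) process read, in matrix form,
  Gamma_p phi = r_p,   with   (Gamma_p)_{ij} = gamma(|i - j|),
                       (r_p)_i = gamma(i),   i,j = 1..p.
Substitute the sample gammas (Toeplitz matrix and right-hand side of size 2):
  Gamma_p = [[7.5355, 0.7576], [0.7576, 7.5355]]
  r_p     = [0.7576, -5.0037]
Written out:
  7.5355 phi_1 + 0.7576 phi_2 = 0.7576
  0.7576 phi_1 + 7.5355 phi_2 = -5.0037
Solve by Cramer's rule:
  det = gamma(0)^2 - gamma(1)^2 = (7.5355)^2 - (0.7576)^2 = 56.78376025 - 0.57395776 = 56.20980249
  phi_hat_1 = [gamma(1) gamma(0) - gamma(1) gamma(2)] / det = [(0.7576)(7.5355) - (0.7576)(-5.0037)] / 56.20980249 = 9.49969792 / 56.20980249 = 0.169
  phi_hat_2 = [gamma(0) gamma(2) - gamma(1)^2] / det = [(7.5355)(-5.0037) - (0.7576)^2] / 56.20980249 = -38.27933911 / 56.20980249 = -0.681
So phi_hat = [0.1690, -0.6810].
Therefore phi_hat_2 = -0.6810.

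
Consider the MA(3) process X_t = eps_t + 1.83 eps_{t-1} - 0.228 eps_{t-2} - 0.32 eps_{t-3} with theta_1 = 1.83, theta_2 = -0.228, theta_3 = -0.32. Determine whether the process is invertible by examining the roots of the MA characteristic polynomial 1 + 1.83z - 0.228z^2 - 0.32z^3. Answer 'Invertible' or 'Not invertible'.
\text{Not invertible}

The MA(q) characteristic polynomial is P(z) = 1 + 1.83z - 0.228z^2 - 0.32z^3.
Invertibility requires all roots to lie outside the unit circle, i.e. |z| > 1 for every root.
Degree 3: look for a simple real root z0 first, then factor out (1 - z/z0) and solve the remaining quadratic.
Testing z0 = -2.5: P(-2.5) = 1 + (1.83)(-2.5) + (-0.228)(-2.5)^2 + (-0.32)(-2.5)^3
  = 1 + (-4.575) + (-1.425) + (5) = 0.  So z_0 = -2.5 is a root, |z_0| = 2.5.
Divide out the factor (1 + 0.4 z) = (1 - z/z0) (since 1/z0 = -0.4):
  P(z) = (1 + 0.4 z)(1 + (1.43) z + (-0.8) z^2)
  [check: z-coef 1.43 - (-0.4) = 1.83; z^2-coef -0.8 - (-0.4)(1.43) = -0.228; z^3-coef -(-0.4)(-0.8) = -0.32.]
Remaining roots from the quadratic factor 1 + (1.43) z + (-0.8) z^2:
  Set 1 + (1.43) z + (-0.8) z^2 = 0, i.e. a z^2 + b z + c = 0 with a = -0.8, b = 1.43, c = 1.
  Discriminant D = b^2 - 4ac = (1.43)^2 - 4*(-0.8)*1 = 2.0449 - (-3.2) = 5.2449.
  D >= 0, so the roots are real: z = (-b +/- sqrt(D)) / (2a) = (-1.43 +/- 2.290175) / (-1.6).
    z_1 = (-1.43 + 2.290175) / (-1.6) = -0.5376,   |z_1| = 0.5376.
    z_2 = (-1.43 - 2.290175) / (-1.6) = 2.3251,   |z_2| = 2.3251.
Moduli of all roots: 2.5000, 0.5376, 2.3251.
All moduli strictly greater than 1? No.
Verdict: Not invertible.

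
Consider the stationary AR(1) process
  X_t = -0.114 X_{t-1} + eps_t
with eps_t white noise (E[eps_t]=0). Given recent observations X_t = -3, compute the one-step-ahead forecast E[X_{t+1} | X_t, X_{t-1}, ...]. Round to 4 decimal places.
E[X_{t+1} \mid \mathcal F_t] = 0.3420

For an AR(p) model X_t = c + sum_i phi_i X_{t-i} + eps_t, the
one-step-ahead conditional mean is
  E[X_{t+1} | X_t, ...] = c + sum_i phi_i X_{t+1-i}.
Substitute known values:
  E[X_{t+1} | ...] = (-0.114) * (-3)
                   = 0.3420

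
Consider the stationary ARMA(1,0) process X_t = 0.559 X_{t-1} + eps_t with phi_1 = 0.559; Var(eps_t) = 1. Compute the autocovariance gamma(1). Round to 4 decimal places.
\gamma(1) = 0.8131

Multiply the model equation by X_{t-k} and take expectations. With theta_0 = psi_0 = 1 and psi_j the MA(infinity) weights, this gives
  gamma(k) - sum_i phi_i gamma(k-i) = c_k,
  c_k = sigma^2 * sum_{j=k..q} theta_j psi_{j-k}   (c_k = 0 for k > q),
using gamma(-m) = gamma(m).
Pure AR (q = 0): c_0 = sigma^2 = 1, c_k = 0 for k >= 1.
Equations for k = 0 and k = 1 (AR order 1):
  gamma(0) = phi_1 gamma(1) + c_0
  gamma(1) = phi_1 gamma(0) + c_1
Substituting the second into the first: gamma(0) (1 - phi_1^2) = c_0 + phi_1 c_1, so
  gamma(0) = c_0 / (1 - phi_1^2) = 1 / (1 - (0.559)^2) = 1 / 0.687519 = 1.454505.
  gamma(1) = phi_1 gamma(0) = (0.559)(1.454505) = 0.813068.
Therefore gamma(1) = 0.8131 (to 4 decimal places).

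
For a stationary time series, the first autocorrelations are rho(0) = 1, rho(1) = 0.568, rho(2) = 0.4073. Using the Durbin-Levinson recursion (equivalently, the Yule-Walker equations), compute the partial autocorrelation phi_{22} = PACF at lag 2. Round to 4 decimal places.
\phi_{22} = 0.1250

The PACF at lag k is phi_{kk}, the last component of the solution
to the Yule-Walker system G_k phi = r_k where
  (G_k)_{ij} = rho(|i - j|), (r_k)_i = rho(i), i,j = 1..k.
Equivalently, Durbin-Levinson gives phi_{kk} iteratively:
  phi_{11} = rho(1)
  phi_{kk} = [rho(k) - sum_{j=1..k-1} phi_{k-1,j} rho(k-j)]
            / [1 - sum_{j=1..k-1} phi_{k-1,j} rho(j)],
  phi_{k,j} = phi_{k-1,j} - phi_{kk} phi_{k-1,k-j},  j = 1..k-1.
Step k = 1:
  phi_11 = rho(1) = 0.568.
Step k = 2:
  phi_22 = [rho(2) - phi_11 rho(1)] / [1 - phi_11 rho(1)] = [0.4073 - (0.568)(0.568)] / [1 - (0.568)(0.568)]
         = 0.084676 / 0.677376 = 0.125.
Therefore phi_{22} = 0.1250.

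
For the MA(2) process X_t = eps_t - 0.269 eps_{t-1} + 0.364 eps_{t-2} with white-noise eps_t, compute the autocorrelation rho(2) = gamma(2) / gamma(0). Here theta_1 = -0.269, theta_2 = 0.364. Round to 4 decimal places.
\rho(2) = 0.3021

For an MA(q) process with theta_0 = 1, the autocovariance is
  gamma(k) = sigma^2 * sum_{i=0..q-k} theta_i * theta_{i+k},
and rho(k) = gamma(k) / gamma(0). Sigma^2 cancels.
  numerator   = (1)*(0.364) = 0.364.
  denominator = (1)^2 + (-0.269)^2 + (0.364)^2 = 1.204857.
  rho(2) = 0.364 / 1.204857 = 0.3021.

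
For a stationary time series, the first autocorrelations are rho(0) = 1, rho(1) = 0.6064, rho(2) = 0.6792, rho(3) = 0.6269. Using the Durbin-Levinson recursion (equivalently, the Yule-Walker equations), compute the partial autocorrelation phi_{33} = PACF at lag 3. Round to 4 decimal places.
\phi_{33} = 0.2489

The PACF at lag k is phi_{kk}, the last component of the solution
to the Yule-Walker system G_k phi = r_k where
  (G_k)_{ij} = rho(|i - j|), (r_k)_i = rho(i), i,j = 1..k.
Equivalently, Durbin-Levinson gives phi_{kk} iteratively:
  phi_{11} = rho(1)
  phi_{kk} = [rho(k) - sum_{j=1..k-1} phi_{k-1,j} rho(k-j)]
            / [1 - sum_{j=1..k-1} phi_{k-1,j} rho(j)],
  phi_{k,j} = phi_{k-1,j} - phi_{kk} phi_{k-1,k-j},  j = 1..k-1.
Step k = 1:
  phi_11 = rho(1) = 0.6064.
Step k = 2:
  phi_22 = [rho(2) - phi_11 rho(1)] / [1 - phi_11 rho(1)] = [0.6792 - (0.6064)(0.6064)] / [1 - (0.6064)(0.6064)]
         = 0.31147904 / 0.63227904 = 0.492629.
  Update: phi_21 = phi_11 - phi_22 phi_11 = 0.6064 - (0.492629)(0.6064) = 0.30767.
Step k = 3:
  phi_33 = [rho(3) - phi_21 rho(2) - phi_22 rho(1)] / [1 - phi_21 rho(1) - phi_22 rho(2)]
    numerator   = 0.6269 - (0.30767)(0.6792) - (0.492629)(0.6064) = 0.11920045
    denominator = 1 - (0.30767)(0.6064) - (0.492629)(0.6792) = 0.47883541
  phi_33 = 0.11920045 / 0.47883541 = 0.2489.
Therefore phi_{33} = 0.2489.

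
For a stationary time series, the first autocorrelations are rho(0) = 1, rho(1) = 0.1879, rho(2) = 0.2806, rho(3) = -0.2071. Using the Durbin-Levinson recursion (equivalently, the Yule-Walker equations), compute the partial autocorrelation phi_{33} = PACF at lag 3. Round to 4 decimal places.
\phi_{33} = -0.3260

The PACF at lag k is phi_{kk}, the last component of the solution
to the Yule-Walker system G_k phi = r_k where
  (G_k)_{ij} = rho(|i - j|), (r_k)_i = rho(i), i,j = 1..k.
Equivalently, Durbin-Levinson gives phi_{kk} iteratively:
  phi_{11} = rho(1)
  phi_{kk} = [rho(k) - sum_{j=1..k-1} phi_{k-1,j} rho(k-j)]
            / [1 - sum_{j=1..k-1} phi_{k-1,j} rho(j)],
  phi_{k,j} = phi_{k-1,j} - phi_{kk} phi_{k-1,k-j},  j = 1..k-1.
Step k = 1:
  phi_11 = rho(1) = 0.1879.
Step k = 2:
  phi_22 = [rho(2) - phi_11 rho(1)] / [1 - phi_11 rho(1)] = [0.2806 - (0.1879)(0.1879)] / [1 - (0.1879)(0.1879)]
         = 0.24529359 / 0.96469359 = 0.254271.
  Update: phi_21 = phi_11 - phi_22 phi_11 = 0.1879 - (0.254271)(0.1879) = 0.140122.
Step k = 3:
  phi_33 = [rho(3) - phi_21 rho(2) - phi_22 rho(1)] / [1 - phi_21 rho(1) - phi_22 rho(2)]
    numerator   = -0.2071 - (0.140122)(0.2806) - (0.254271)(0.1879) = -0.29419589
    denominator = 1 - (0.140122)(0.1879) - (0.254271)(0.2806) = 0.90232255
  phi_33 = -0.29419589 / 0.90232255 = -0.326.
Therefore phi_{33} = -0.3260.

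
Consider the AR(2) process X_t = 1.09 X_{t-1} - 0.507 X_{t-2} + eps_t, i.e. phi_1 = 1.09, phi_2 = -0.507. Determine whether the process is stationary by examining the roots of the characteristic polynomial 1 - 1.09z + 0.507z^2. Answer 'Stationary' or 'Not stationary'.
\text{Stationary}

The AR(p) characteristic polynomial is P(z) = 1 - 1.09z + 0.507z^2.
Stationarity requires all roots to lie outside the unit circle, i.e. |z| > 1 for every root.
Set 1 + (-1.09) z + (0.507) z^2 = 0, i.e. a z^2 + b z + c = 0 with a = 0.507, b = -1.09, c = 1.
Discriminant D = b^2 - 4ac = (-1.09)^2 - 4*(0.507)*1 = 1.1881 - (2.028) = -0.8399.
D < 0, so the roots are the complex-conjugate pair z = (-b +/- i sqrt(-D)) / (2a) = 1.075 +/- 0.9038i.
For a conjugate pair |z|^2 = z * conj(z) = (product of roots) = c/a = 1/(0.507) = 1.972387, so |z| = sqrt(1.972387) = 1.4044 for both roots.
Moduli of all roots: 1.4044, 1.4044.
All moduli strictly greater than 1? Yes.
Verdict: Stationary.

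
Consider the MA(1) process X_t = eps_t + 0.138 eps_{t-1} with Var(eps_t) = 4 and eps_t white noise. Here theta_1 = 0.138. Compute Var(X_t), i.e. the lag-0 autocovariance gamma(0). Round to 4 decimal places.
\gamma(0) = 4.0762

For an MA(q) process X_t = eps_t + sum_i theta_i eps_{t-i} with
Var(eps_t) = sigma^2, the variance is
  gamma(0) = sigma^2 * (1 + sum_i theta_i^2).
  sum_i theta_i^2 = (0.138)^2 = 0.019044.
  gamma(0) = 4 * (1 + 0.019044) = 4 * 1.019044 = 4.076176, which rounds to 4.0762.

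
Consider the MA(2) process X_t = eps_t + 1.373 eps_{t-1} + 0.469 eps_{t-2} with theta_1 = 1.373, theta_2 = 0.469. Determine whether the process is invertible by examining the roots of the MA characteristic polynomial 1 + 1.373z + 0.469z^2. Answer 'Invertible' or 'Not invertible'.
\text{Invertible}

The MA(q) characteristic polynomial is P(z) = 1 + 1.373z + 0.469z^2.
Invertibility requires all roots to lie outside the unit circle, i.e. |z| > 1 for every root.
Set 1 + (1.373) z + (0.469) z^2 = 0, i.e. a z^2 + b z + c = 0 with a = 0.469, b = 1.373, c = 1.
Discriminant D = b^2 - 4ac = (1.373)^2 - 4*(0.469)*1 = 1.885129 - (1.876) = 0.009129.
D >= 0, so the roots are real: z = (-b +/- sqrt(D)) / (2a) = (-1.373 +/- 0.095546) / (0.938).
  z_1 = (-1.373 + 0.095546) / (0.938) = -1.3619,   |z_1| = 1.3619.
  z_2 = (-1.373 - 0.095546) / (0.938) = -1.5656,   |z_2| = 1.5656.
Moduli of all roots: 1.3619, 1.5656.
All moduli strictly greater than 1? Yes.
Verdict: Invertible.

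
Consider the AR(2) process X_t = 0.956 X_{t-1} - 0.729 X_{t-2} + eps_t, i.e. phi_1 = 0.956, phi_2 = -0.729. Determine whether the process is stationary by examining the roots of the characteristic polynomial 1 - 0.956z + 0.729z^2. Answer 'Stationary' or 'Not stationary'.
\text{Stationary}

The AR(p) characteristic polynomial is P(z) = 1 - 0.956z + 0.729z^2.
Stationarity requires all roots to lie outside the unit circle, i.e. |z| > 1 for every root.
Set 1 + (-0.956) z + (0.729) z^2 = 0, i.e. a z^2 + b z + c = 0 with a = 0.729, b = -0.956, c = 1.
Discriminant D = b^2 - 4ac = (-0.956)^2 - 4*(0.729)*1 = 0.913936 - (2.916) = -2.002064.
D < 0, so the roots are the complex-conjugate pair z = (-b +/- i sqrt(-D)) / (2a) = 0.6557 +/- 0.9705i.
For a conjugate pair |z|^2 = z * conj(z) = (product of roots) = c/a = 1/(0.729) = 1.371742, so |z| = sqrt(1.371742) = 1.1712 for both roots.
Moduli of all roots: 1.1712, 1.1712.
All moduli strictly greater than 1? Yes.
Verdict: Stationary.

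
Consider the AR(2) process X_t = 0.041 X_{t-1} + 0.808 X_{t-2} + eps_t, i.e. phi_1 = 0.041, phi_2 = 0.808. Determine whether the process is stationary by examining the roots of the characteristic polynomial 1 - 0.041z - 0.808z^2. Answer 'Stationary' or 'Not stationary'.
\text{Stationary}

The AR(p) characteristic polynomial is P(z) = 1 - 0.041z - 0.808z^2.
Stationarity requires all roots to lie outside the unit circle, i.e. |z| > 1 for every root.
Set 1 + (-0.041) z + (-0.808) z^2 = 0, i.e. a z^2 + b z + c = 0 with a = -0.808, b = -0.041, c = 1.
Discriminant D = b^2 - 4ac = (-0.041)^2 - 4*(-0.808)*1 = 0.001681 - (-3.232) = 3.233681.
D >= 0, so the roots are real: z = (-b +/- sqrt(D)) / (2a) = (0.041 +/- 1.798244) / (-1.616).
  z_1 = (0.041 + 1.798244) / (-1.616) = -1.1381,   |z_1| = 1.1381.
  z_2 = (0.041 - 1.798244) / (-1.616) = 1.0874,   |z_2| = 1.0874.
Moduli of all roots: 1.1381, 1.0874.
All moduli strictly greater than 1? Yes.
Verdict: Stationary.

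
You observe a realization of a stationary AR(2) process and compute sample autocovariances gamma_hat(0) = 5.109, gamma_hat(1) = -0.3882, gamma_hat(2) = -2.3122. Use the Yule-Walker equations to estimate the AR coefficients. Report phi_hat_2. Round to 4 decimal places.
\hat\phi_{2} = -0.4610

The Yule-Walker equations for an AR(p) process read, in matrix form,
  Gamma_p phi = r_p,   with   (Gamma_p)_{ij} = gamma(|i - j|),
                       (r_p)_i = gamma(i),   i,j = 1..p.
Substitute the sample gammas (Toeplitz matrix and right-hand side of size 2):
  Gamma_p = [[5.109, -0.3882], [-0.3882, 5.109]]
  r_p     = [-0.3882, -2.3122]
Written out:
  5.109 phi_1 - 0.3882 phi_2 = -0.3882
  -0.3882 phi_1 + 5.109 phi_2 = -2.3122
Solve by Cramer's rule:
  det = gamma(0)^2 - gamma(1)^2 = (5.109)^2 - (-0.3882)^2 = 26.101881 - 0.15069924 = 25.95118176
  phi_hat_1 = [gamma(1) gamma(0) - gamma(1) gamma(2)] / det = [(-0.3882)(5.109) - (-0.3882)(-2.3122)] / 25.95118176 = -2.88090984 / 25.95118176 = -0.111
  phi_hat_2 = [gamma(0) gamma(2) - gamma(1)^2] / det = [(5.109)(-2.3122) - (-0.3882)^2] / 25.95118176 = -11.96372904 / 25.95118176 = -0.461
So phi_hat = [-0.1110, -0.4610].
Therefore phi_hat_2 = -0.4610.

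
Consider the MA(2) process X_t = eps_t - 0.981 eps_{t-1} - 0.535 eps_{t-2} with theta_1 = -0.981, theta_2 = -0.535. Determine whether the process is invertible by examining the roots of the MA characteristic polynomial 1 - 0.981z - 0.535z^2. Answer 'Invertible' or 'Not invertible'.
\text{Not invertible}

The MA(q) characteristic polynomial is P(z) = 1 - 0.981z - 0.535z^2.
Invertibility requires all roots to lie outside the unit circle, i.e. |z| > 1 for every root.
Set 1 + (-0.981) z + (-0.535) z^2 = 0, i.e. a z^2 + b z + c = 0 with a = -0.535, b = -0.981, c = 1.
Discriminant D = b^2 - 4ac = (-0.981)^2 - 4*(-0.535)*1 = 0.962361 - (-2.14) = 3.102361.
D >= 0, so the roots are real: z = (-b +/- sqrt(D)) / (2a) = (0.981 +/- 1.761352) / (-1.07).
  z_1 = (0.981 + 1.761352) / (-1.07) = -2.5629,   |z_1| = 2.5629.
  z_2 = (0.981 - 1.761352) / (-1.07) = 0.7293,   |z_2| = 0.7293.
Moduli of all roots: 2.5629, 0.7293.
All moduli strictly greater than 1? No.
Verdict: Not invertible.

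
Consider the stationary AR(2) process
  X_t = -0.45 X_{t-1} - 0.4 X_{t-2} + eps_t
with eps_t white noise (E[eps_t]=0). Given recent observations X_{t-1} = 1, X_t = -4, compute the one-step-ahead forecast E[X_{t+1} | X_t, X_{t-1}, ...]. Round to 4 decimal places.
E[X_{t+1} \mid \mathcal F_t] = 1.4000

For an AR(p) model X_t = c + sum_i phi_i X_{t-i} + eps_t, the
one-step-ahead conditional mean is
  E[X_{t+1} | X_t, ...] = c + sum_i phi_i X_{t+1-i}.
Substitute known values:
  E[X_{t+1} | ...] = (-0.45) * (-4) + (-0.4) * (1)
                   = 1.4000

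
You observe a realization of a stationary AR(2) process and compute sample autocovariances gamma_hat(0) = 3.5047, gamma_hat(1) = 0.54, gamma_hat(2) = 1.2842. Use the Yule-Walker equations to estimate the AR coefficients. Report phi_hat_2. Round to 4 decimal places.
\hat\phi_{2} = 0.3510

The Yule-Walker equations for an AR(p) process read, in matrix form,
  Gamma_p phi = r_p,   with   (Gamma_p)_{ij} = gamma(|i - j|),
                       (r_p)_i = gamma(i),   i,j = 1..p.
Substitute the sample gammas (Toeplitz matrix and right-hand side of size 2):
  Gamma_p = [[3.5047, 0.54], [0.54, 3.5047]]
  r_p     = [0.54, 1.2842]
Written out:
  3.5047 phi_1 + 0.54 phi_2 = 0.54
  0.54 phi_1 + 3.5047 phi_2 = 1.2842
Solve by Cramer's rule:
  det = gamma(0)^2 - gamma(1)^2 = (3.5047)^2 - (0.54)^2 = 12.28292209 - 0.2916 = 11.99132209
  phi_hat_1 = [gamma(1) gamma(0) - gamma(1) gamma(2)] / det = [(0.54)(3.5047) - (0.54)(1.2842)] / 11.99132209 = 1.19907 / 11.99132209 = 0.1
  phi_hat_2 = [gamma(0) gamma(2) - gamma(1)^2] / det = [(3.5047)(1.2842) - (0.54)^2] / 11.99132209 = 4.20913574 / 11.99132209 = 0.351
So phi_hat = [0.1000, 0.3510].
Therefore phi_hat_2 = 0.3510.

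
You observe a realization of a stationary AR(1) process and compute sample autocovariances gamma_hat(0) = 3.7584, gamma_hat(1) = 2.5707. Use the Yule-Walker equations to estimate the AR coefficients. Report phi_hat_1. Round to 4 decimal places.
\hat\phi_{1} = 0.6840

The Yule-Walker equations for an AR(p) process read, in matrix form,
  Gamma_p phi = r_p,   with   (Gamma_p)_{ij} = gamma(|i - j|),
                       (r_p)_i = gamma(i),   i,j = 1..p.
Substitute the sample gammas (Toeplitz matrix and right-hand side of size 1):
  Gamma_p = [[3.7584]]
  r_p     = [2.5707]
With p = 1 this is the single equation gamma(0) phi_1 = gamma(1):
  phi_hat_1 = gamma(1) / gamma(0) = 2.5707 / 3.7584 = 0.6840.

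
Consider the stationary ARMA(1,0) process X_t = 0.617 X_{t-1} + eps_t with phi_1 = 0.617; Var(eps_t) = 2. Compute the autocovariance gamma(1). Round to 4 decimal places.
\gamma(1) = 1.9925

Multiply the model equation by X_{t-k} and take expectations. With theta_0 = psi_0 = 1 and psi_j the MA(infinity) weights, this gives
  gamma(k) - sum_i phi_i gamma(k-i) = c_k,
  c_k = sigma^2 * sum_{j=k..q} theta_j psi_{j-k}   (c_k = 0 for k > q),
using gamma(-m) = gamma(m).
Pure AR (q = 0): c_0 = sigma^2 = 2, c_k = 0 for k >= 1.
Equations for k = 0 and k = 1 (AR order 1):
  gamma(0) = phi_1 gamma(1) + c_0
  gamma(1) = phi_1 gamma(0) + c_1
Substituting the second into the first: gamma(0) (1 - phi_1^2) = c_0 + phi_1 c_1, so
  gamma(0) = c_0 / (1 - phi_1^2) = 2 / (1 - (0.617)^2) = 2 / 0.619311 = 3.229395.
  gamma(1) = phi_1 gamma(0) = (0.617)(3.229395) = 1.992537.
Therefore gamma(1) = 1.9925 (to 4 decimal places).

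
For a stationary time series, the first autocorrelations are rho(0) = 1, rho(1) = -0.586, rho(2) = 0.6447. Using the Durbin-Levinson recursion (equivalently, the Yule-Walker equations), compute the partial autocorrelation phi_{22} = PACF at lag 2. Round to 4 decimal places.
\phi_{22} = 0.4589

The PACF at lag k is phi_{kk}, the last component of the solution
to the Yule-Walker system G_k phi = r_k where
  (G_k)_{ij} = rho(|i - j|), (r_k)_i = rho(i), i,j = 1..k.
Equivalently, Durbin-Levinson gives phi_{kk} iteratively:
  phi_{11} = rho(1)
  phi_{kk} = [rho(k) - sum_{j=1..k-1} phi_{k-1,j} rho(k-j)]
            / [1 - sum_{j=1..k-1} phi_{k-1,j} rho(j)],
  phi_{k,j} = phi_{k-1,j} - phi_{kk} phi_{k-1,k-j},  j = 1..k-1.
Step k = 1:
  phi_11 = rho(1) = -0.586.
Step k = 2:
  phi_22 = [rho(2) - phi_11 rho(1)] / [1 - phi_11 rho(1)] = [0.6447 - (-0.586)(-0.586)] / [1 - (-0.586)(-0.586)]
         = 0.301304 / 0.656604 = 0.4589.
Therefore phi_{22} = 0.4589.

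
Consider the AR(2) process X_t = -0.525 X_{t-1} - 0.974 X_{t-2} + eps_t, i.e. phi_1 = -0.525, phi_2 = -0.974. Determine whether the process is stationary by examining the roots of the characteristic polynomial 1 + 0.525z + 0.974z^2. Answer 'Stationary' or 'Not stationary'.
\text{Stationary}

The AR(p) characteristic polynomial is P(z) = 1 + 0.525z + 0.974z^2.
Stationarity requires all roots to lie outside the unit circle, i.e. |z| > 1 for every root.
Set 1 + (0.525) z + (0.974) z^2 = 0, i.e. a z^2 + b z + c = 0 with a = 0.974, b = 0.525, c = 1.
Discriminant D = b^2 - 4ac = (0.525)^2 - 4*(0.974)*1 = 0.275625 - (3.896) = -3.620375.
D < 0, so the roots are the complex-conjugate pair z = (-b +/- i sqrt(-D)) / (2a) = -0.2695 +/- 0.9768i.
For a conjugate pair |z|^2 = z * conj(z) = (product of roots) = c/a = 1/(0.974) = 1.026694, so |z| = sqrt(1.026694) = 1.0133 for both roots.
Moduli of all roots: 1.0133, 1.0133.
All moduli strictly greater than 1? Yes.
Verdict: Stationary.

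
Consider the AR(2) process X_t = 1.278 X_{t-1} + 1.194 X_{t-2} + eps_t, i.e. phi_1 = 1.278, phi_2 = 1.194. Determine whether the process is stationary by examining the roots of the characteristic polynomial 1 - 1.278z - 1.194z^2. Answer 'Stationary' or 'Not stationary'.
\text{Not stationary}

The AR(p) characteristic polynomial is P(z) = 1 - 1.278z - 1.194z^2.
Stationarity requires all roots to lie outside the unit circle, i.e. |z| > 1 for every root.
Set 1 + (-1.278) z + (-1.194) z^2 = 0, i.e. a z^2 + b z + c = 0 with a = -1.194, b = -1.278, c = 1.
Discriminant D = b^2 - 4ac = (-1.278)^2 - 4*(-1.194)*1 = 1.633284 - (-4.776) = 6.409284.
D >= 0, so the roots are real: z = (-b +/- sqrt(D)) / (2a) = (1.278 +/- 2.531656) / (-2.388).
  z_1 = (1.278 + 2.531656) / (-2.388) = -1.5953,   |z_1| = 1.5953.
  z_2 = (1.278 - 2.531656) / (-2.388) = 0.525,   |z_2| = 0.525.
Moduli of all roots: 1.5953, 0.5250.
All moduli strictly greater than 1? No.
Verdict: Not stationary.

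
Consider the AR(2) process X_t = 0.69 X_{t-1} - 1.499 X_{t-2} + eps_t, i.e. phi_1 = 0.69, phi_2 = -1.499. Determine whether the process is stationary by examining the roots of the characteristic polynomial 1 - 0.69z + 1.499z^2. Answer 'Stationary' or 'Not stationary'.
\text{Not stationary}

The AR(p) characteristic polynomial is P(z) = 1 - 0.69z + 1.499z^2.
Stationarity requires all roots to lie outside the unit circle, i.e. |z| > 1 for every root.
Set 1 + (-0.69) z + (1.499) z^2 = 0, i.e. a z^2 + b z + c = 0 with a = 1.499, b = -0.69, c = 1.
Discriminant D = b^2 - 4ac = (-0.69)^2 - 4*(1.499)*1 = 0.4761 - (5.996) = -5.5199.
D < 0, so the roots are the complex-conjugate pair z = (-b +/- i sqrt(-D)) / (2a) = 0.2302 +/- 0.7837i.
For a conjugate pair |z|^2 = z * conj(z) = (product of roots) = c/a = 1/(1.499) = 0.667111, so |z| = sqrt(0.667111) = 0.8168 for both roots.
Moduli of all roots: 0.8168, 0.8168.
All moduli strictly greater than 1? No.
Verdict: Not stationary.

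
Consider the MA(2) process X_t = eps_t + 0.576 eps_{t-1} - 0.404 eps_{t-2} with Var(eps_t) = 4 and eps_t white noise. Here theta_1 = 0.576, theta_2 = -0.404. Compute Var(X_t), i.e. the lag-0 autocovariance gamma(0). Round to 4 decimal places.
\gamma(0) = 5.9800

For an MA(q) process X_t = eps_t + sum_i theta_i eps_{t-i} with
Var(eps_t) = sigma^2, the variance is
  gamma(0) = sigma^2 * (1 + sum_i theta_i^2).
  sum_i theta_i^2 = (0.576)^2 + (-0.404)^2 = 0.331776 + 0.163216 = 0.494992.
  gamma(0) = 4 * (1 + 0.494992) = 4 * 1.494992 = 5.979968, which rounds to 5.9800.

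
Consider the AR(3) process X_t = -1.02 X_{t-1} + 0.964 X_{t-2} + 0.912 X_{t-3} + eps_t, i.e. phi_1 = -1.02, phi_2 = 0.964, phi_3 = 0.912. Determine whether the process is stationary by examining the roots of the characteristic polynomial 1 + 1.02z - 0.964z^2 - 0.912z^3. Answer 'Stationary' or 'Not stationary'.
\text{Not stationary}

The AR(p) characteristic polynomial is P(z) = 1 + 1.02z - 0.964z^2 - 0.912z^3.
Stationarity requires all roots to lie outside the unit circle, i.e. |z| > 1 for every root.
Degree 3: look for a simple real root z0 first, then factor out (1 - z/z0) and solve the remaining quadratic.
Testing z0 = -1.25: P(-1.25) = 1 + (1.02)(-1.25) + (-0.964)(-1.25)^2 + (-0.912)(-1.25)^3
  = 1 + (-1.275) + (-1.50625) + (1.78125) = 0.  So z_0 = -1.25 is a root, |z_0| = 1.25.
Divide out the factor (1 + 0.8 z) = (1 - z/z0) (since 1/z0 = -0.8):
  P(z) = (1 + 0.8 z)(1 + (0.22) z + (-1.14) z^2)
  [check: z-coef 0.22 - (-0.8) = 1.02; z^2-coef -1.14 - (-0.8)(0.22) = -0.964; z^3-coef -(-0.8)(-1.14) = -0.912.]
Remaining roots from the quadratic factor 1 + (0.22) z + (-1.14) z^2:
  Set 1 + (0.22) z + (-1.14) z^2 = 0, i.e. a z^2 + b z + c = 0 with a = -1.14, b = 0.22, c = 1.
  Discriminant D = b^2 - 4ac = (0.22)^2 - 4*(-1.14)*1 = 0.0484 - (-4.56) = 4.6084.
  D >= 0, so the roots are real: z = (-b +/- sqrt(D)) / (2a) = (-0.22 +/- 2.146718) / (-2.28).
    z_1 = (-0.22 + 2.146718) / (-2.28) = -0.8451,   |z_1| = 0.8451.
    z_2 = (-0.22 - 2.146718) / (-2.28) = 1.038,   |z_2| = 1.038.
Moduli of all roots: 1.2500, 0.8451, 1.0380.
All moduli strictly greater than 1? No.
Verdict: Not stationary.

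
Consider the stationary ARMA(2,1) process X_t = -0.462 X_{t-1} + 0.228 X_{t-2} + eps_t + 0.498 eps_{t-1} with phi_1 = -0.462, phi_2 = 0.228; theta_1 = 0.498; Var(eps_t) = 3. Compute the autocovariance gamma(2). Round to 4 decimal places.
\gamma(2) = 0.7275

Multiply the model equation by X_{t-k} and take expectations. With theta_0 = psi_0 = 1 and psi_j the MA(infinity) weights, this gives
  gamma(k) - sum_i phi_i gamma(k-i) = c_k,
  c_k = sigma^2 * sum_{j=k..q} theta_j psi_{j-k}   (c_k = 0 for k > q),
using gamma(-m) = gamma(m).
psi-weights needed (psi_j = theta_j + sum_i phi_i psi_{j-i}):
  psi_1 = theta_1 + phi_1 = 0.498 + (-0.462) = 0.036
Right-hand sides:
  c_0 = sigma^2 (1 + theta_1 psi_1) = 3 * (1 + (0.498)(0.036)) = 3 * 1.017928 = 3.053784
  c_1 = sigma^2 theta_1 = 3 * (0.498) = 1.494
  c_2 = 0
Equations for k = 0, 1, 2 (AR order 2, c_2 = 0):
  (E0) gamma(0) = phi_1 gamma(1) + phi_2 gamma(2) + c_0
  (E1) gamma(1) = phi_1 gamma(0) + phi_2 gamma(1) + c_1
  (E2) gamma(2) = phi_1 gamma(1) + phi_2 gamma(0)
From (E1): gamma(1) = A gamma(0) + B with
  A = phi_1 / (1 - phi_2) = -0.462 / 0.772 = -0.598446,   B = c_1 / (1 - phi_2) = 1.494 / 0.772 = 1.935233.
Insert (E2) into (E0): gamma(0) (1 - phi_2^2) = phi_1 (1 + phi_2) gamma(1) + c_0.
  phi_1 (1 + phi_2) = (-0.462)(1.228) = -0.567336,   1 - phi_2^2 = 0.948016.
Replace gamma(1) by A gamma(0) + B and collect gamma(0):
  gamma(0) [0.948016 - (-0.567336)(-0.598446)] = (-0.567336)(1.935233) + 3.053784
  gamma(0) * 0.608496 = 1.955857
  gamma(0) = 1.955857 / 0.608496 = 3.214246.
  gamma(1) = A gamma(0) + B = (-0.598446)(3.214246) + (1.935233) = 0.011682.
  gamma(2) = phi_1 gamma(1) + phi_2 gamma(0) = (-0.462)(0.011682) + (0.228)(3.214246) = 0.727451.
Therefore gamma(2) = 0.7275 (to 4 decimal places).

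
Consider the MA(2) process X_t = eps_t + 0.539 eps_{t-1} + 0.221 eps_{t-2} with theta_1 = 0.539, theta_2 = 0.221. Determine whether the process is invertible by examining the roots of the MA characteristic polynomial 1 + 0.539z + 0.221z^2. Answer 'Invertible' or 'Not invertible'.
\text{Invertible}

The MA(q) characteristic polynomial is P(z) = 1 + 0.539z + 0.221z^2.
Invertibility requires all roots to lie outside the unit circle, i.e. |z| > 1 for every root.
Set 1 + (0.539) z + (0.221) z^2 = 0, i.e. a z^2 + b z + c = 0 with a = 0.221, b = 0.539, c = 1.
Discriminant D = b^2 - 4ac = (0.539)^2 - 4*(0.221)*1 = 0.290521 - (0.884) = -0.593479.
D < 0, so the roots are the complex-conjugate pair z = (-b +/- i sqrt(-D)) / (2a) = -1.2195 +/- 1.7429i.
For a conjugate pair |z|^2 = z * conj(z) = (product of roots) = c/a = 1/(0.221) = 4.524887, so |z| = sqrt(4.524887) = 2.1272 for both roots.
Moduli of all roots: 2.1272, 2.1272.
All moduli strictly greater than 1? Yes.
Verdict: Invertible.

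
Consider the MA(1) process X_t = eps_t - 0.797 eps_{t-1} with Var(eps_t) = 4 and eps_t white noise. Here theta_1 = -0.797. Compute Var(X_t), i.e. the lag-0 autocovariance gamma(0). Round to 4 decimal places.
\gamma(0) = 6.5408

For an MA(q) process X_t = eps_t + sum_i theta_i eps_{t-i} with
Var(eps_t) = sigma^2, the variance is
  gamma(0) = sigma^2 * (1 + sum_i theta_i^2).
  sum_i theta_i^2 = (-0.797)^2 = 0.635209.
  gamma(0) = 4 * (1 + 0.635209) = 4 * 1.635209 = 6.540836, which rounds to 6.5408.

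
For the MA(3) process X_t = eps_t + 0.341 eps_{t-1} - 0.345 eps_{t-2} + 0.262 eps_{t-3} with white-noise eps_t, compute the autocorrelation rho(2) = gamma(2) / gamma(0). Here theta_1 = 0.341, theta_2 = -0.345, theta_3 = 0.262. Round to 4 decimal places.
\rho(2) = -0.1961

For an MA(q) process with theta_0 = 1, the autocovariance is
  gamma(k) = sigma^2 * sum_{i=0..q-k} theta_i * theta_{i+k},
and rho(k) = gamma(k) / gamma(0). Sigma^2 cancels.
  numerator   = (1)*(-0.345) + (0.341)*(0.262) = -0.255658.
  denominator = (1)^2 + (0.341)^2 + (-0.345)^2 + (0.262)^2 = 1.30395.
  rho(2) = -0.255658 / 1.30395 = -0.1961.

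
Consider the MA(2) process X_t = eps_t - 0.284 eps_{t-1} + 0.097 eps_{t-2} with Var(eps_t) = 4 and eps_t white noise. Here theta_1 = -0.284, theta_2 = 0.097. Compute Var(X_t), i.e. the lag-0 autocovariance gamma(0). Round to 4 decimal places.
\gamma(0) = 4.3603

For an MA(q) process X_t = eps_t + sum_i theta_i eps_{t-i} with
Var(eps_t) = sigma^2, the variance is
  gamma(0) = sigma^2 * (1 + sum_i theta_i^2).
  sum_i theta_i^2 = (-0.284)^2 + (0.097)^2 = 0.080656 + 0.009409 = 0.090065.
  gamma(0) = 4 * (1 + 0.090065) = 4 * 1.090065 = 4.36026, which rounds to 4.3603.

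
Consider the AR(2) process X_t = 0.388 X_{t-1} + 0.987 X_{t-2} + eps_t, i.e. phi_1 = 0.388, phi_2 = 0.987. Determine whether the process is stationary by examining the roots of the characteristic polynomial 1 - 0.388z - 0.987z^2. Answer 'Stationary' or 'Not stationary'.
\text{Not stationary}

The AR(p) characteristic polynomial is P(z) = 1 - 0.388z - 0.987z^2.
Stationarity requires all roots to lie outside the unit circle, i.e. |z| > 1 for every root.
Set 1 + (-0.388) z + (-0.987) z^2 = 0, i.e. a z^2 + b z + c = 0 with a = -0.987, b = -0.388, c = 1.
Discriminant D = b^2 - 4ac = (-0.388)^2 - 4*(-0.987)*1 = 0.150544 - (-3.948) = 4.098544.
D >= 0, so the roots are real: z = (-b +/- sqrt(D)) / (2a) = (0.388 +/- 2.024486) / (-1.974).
  z_1 = (0.388 + 2.024486) / (-1.974) = -1.2221,   |z_1| = 1.2221.
  z_2 = (0.388 - 2.024486) / (-1.974) = 0.829,   |z_2| = 0.829.
Moduli of all roots: 1.2221, 0.8290.
All moduli strictly greater than 1? No.
Verdict: Not stationary.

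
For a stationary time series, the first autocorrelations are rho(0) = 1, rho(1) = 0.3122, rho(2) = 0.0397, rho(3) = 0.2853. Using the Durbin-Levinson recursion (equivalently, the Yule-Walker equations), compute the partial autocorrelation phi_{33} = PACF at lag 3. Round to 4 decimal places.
\phi_{33} = 0.3250

The PACF at lag k is phi_{kk}, the last component of the solution
to the Yule-Walker system G_k phi = r_k where
  (G_k)_{ij} = rho(|i - j|), (r_k)_i = rho(i), i,j = 1..k.
Equivalently, Durbin-Levinson gives phi_{kk} iteratively:
  phi_{11} = rho(1)
  phi_{kk} = [rho(k) - sum_{j=1..k-1} phi_{k-1,j} rho(k-j)]
            / [1 - sum_{j=1..k-1} phi_{k-1,j} rho(j)],
  phi_{k,j} = phi_{k-1,j} - phi_{kk} phi_{k-1,k-j},  j = 1..k-1.
Step k = 1:
  phi_11 = rho(1) = 0.3122.
Step k = 2:
  phi_22 = [rho(2) - phi_11 rho(1)] / [1 - phi_11 rho(1)] = [0.0397 - (0.3122)(0.3122)] / [1 - (0.3122)(0.3122)]
         = -0.05776884 / 0.90253116 = -0.064008.
  Update: phi_21 = phi_11 - phi_22 phi_11 = 0.3122 - (-0.064008)(0.3122) = 0.332183.
Step k = 3:
  phi_33 = [rho(3) - phi_21 rho(2) - phi_22 rho(1)] / [1 - phi_21 rho(1) - phi_22 rho(2)]
    numerator   = 0.2853 - (0.332183)(0.0397) - (-0.064008)(0.3122) = 0.2920955
    denominator = 1 - (0.332183)(0.3122) - (-0.064008)(0.0397) = 0.89883352
  phi_33 = 0.2920955 / 0.89883352 = 0.325.
Therefore phi_{33} = 0.3250.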